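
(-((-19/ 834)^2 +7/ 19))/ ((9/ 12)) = -4875751/ 9911673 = -0.49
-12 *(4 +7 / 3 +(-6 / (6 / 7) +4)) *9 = -360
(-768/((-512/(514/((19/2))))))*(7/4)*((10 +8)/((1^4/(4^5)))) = 49738752/19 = 2617829.05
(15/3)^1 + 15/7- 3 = 29/7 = 4.14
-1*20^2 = -400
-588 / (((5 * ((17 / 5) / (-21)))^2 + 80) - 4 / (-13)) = -3371004 / 464161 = -7.26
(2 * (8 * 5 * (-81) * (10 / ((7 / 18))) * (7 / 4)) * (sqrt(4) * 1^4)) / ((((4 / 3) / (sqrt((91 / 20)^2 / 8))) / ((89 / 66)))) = -29520855 * sqrt(2) / 44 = -948836.22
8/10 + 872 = 4364/5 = 872.80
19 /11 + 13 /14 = 409 /154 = 2.66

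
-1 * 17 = -17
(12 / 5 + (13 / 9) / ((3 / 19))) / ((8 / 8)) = 1559 / 135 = 11.55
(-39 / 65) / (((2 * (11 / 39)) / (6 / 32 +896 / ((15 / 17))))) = -9506523 / 8800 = -1080.29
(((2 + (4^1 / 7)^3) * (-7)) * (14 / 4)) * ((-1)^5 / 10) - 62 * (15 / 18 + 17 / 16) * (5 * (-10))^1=494125 / 84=5882.44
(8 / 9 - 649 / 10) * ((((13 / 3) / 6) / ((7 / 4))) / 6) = -10699 / 2430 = -4.40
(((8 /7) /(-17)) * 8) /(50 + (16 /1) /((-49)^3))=-0.01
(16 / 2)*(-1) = -8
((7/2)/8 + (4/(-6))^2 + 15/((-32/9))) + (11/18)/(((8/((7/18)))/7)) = -4055/1296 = -3.13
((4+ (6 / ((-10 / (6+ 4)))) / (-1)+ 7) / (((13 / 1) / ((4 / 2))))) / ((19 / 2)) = 68 / 247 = 0.28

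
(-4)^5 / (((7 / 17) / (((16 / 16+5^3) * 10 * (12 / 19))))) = -37601280 / 19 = -1979014.74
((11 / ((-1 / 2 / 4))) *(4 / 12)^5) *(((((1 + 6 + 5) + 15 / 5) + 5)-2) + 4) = -1936 / 243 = -7.97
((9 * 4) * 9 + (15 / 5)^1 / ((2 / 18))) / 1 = 351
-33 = -33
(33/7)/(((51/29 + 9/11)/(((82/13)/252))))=143869/3141684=0.05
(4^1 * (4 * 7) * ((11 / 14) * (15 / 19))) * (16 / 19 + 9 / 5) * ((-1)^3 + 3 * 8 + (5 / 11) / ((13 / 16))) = 20294856 / 4693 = 4324.50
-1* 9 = -9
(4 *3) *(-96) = -1152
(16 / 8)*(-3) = -6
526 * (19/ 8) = 4997/ 4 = 1249.25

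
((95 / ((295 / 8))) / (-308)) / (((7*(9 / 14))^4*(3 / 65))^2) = -0.00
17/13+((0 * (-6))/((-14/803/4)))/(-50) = 17/13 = 1.31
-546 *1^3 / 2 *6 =-1638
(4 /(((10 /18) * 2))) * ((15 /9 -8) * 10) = -228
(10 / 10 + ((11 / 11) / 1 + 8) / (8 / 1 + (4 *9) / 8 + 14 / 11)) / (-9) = -167 / 909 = -0.18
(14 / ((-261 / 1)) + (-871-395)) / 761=-1.66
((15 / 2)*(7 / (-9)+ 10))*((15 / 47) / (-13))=-1.70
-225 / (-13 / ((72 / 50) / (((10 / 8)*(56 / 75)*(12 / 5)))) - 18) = 2025 / 344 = 5.89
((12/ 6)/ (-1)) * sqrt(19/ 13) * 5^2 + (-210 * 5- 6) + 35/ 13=-1113.75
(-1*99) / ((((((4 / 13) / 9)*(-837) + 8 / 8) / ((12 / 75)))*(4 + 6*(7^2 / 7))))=0.01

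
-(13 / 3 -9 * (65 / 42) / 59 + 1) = -12631 / 2478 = -5.10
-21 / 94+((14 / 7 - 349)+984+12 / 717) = 14306199 / 22466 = 636.79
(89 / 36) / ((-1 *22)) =-89 / 792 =-0.11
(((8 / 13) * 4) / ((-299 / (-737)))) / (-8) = -0.76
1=1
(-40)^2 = 1600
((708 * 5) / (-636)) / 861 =-295 / 45633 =-0.01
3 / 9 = 1 / 3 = 0.33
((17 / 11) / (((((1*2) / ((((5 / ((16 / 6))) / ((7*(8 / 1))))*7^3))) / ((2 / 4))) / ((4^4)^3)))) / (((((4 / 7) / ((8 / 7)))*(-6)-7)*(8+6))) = -5849088 / 11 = -531735.27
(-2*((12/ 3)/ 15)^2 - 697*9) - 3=-1412132/ 225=-6276.14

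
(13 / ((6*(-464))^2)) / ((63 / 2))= 13 / 244145664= 0.00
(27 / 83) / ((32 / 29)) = 783 / 2656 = 0.29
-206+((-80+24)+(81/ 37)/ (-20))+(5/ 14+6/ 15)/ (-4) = -543483/ 2072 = -262.30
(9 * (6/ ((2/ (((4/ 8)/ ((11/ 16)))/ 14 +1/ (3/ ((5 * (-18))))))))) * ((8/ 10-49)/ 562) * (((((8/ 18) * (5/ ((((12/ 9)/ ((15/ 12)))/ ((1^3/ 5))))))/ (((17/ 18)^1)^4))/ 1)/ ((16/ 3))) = 49224368331/ 7228575508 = 6.81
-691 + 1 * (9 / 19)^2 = -249370 / 361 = -690.78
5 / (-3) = -5 / 3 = -1.67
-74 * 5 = -370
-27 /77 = -0.35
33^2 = 1089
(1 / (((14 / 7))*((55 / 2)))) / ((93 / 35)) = 7 / 1023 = 0.01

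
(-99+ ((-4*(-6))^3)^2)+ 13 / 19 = 3630954676 / 19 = 191102877.68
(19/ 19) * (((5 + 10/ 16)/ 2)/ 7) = 45/ 112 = 0.40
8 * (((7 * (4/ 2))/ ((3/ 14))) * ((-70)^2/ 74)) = 3841600/ 111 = 34609.01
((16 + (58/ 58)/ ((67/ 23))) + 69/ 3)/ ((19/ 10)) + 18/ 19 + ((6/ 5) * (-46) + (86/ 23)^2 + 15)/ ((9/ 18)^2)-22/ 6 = -877677049/ 10101255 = -86.89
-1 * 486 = -486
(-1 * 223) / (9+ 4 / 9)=-23.61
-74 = -74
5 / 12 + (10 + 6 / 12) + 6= 203 / 12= 16.92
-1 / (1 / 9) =-9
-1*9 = -9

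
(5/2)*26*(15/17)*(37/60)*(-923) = -2219815/68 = -32644.34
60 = 60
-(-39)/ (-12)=-13/ 4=-3.25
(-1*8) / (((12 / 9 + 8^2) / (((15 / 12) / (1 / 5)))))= -75 / 98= -0.77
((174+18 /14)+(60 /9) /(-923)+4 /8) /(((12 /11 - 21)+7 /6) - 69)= -74956519 /37415651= -2.00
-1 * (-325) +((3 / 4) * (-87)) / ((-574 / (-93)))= 721927 / 2296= 314.43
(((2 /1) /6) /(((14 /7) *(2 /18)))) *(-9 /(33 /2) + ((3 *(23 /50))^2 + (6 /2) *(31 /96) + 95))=64236279 /440000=145.99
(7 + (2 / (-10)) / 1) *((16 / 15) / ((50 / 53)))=14416 / 1875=7.69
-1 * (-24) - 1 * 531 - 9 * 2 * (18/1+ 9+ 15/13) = -13179/13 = -1013.77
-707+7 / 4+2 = -2813 / 4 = -703.25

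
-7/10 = -0.70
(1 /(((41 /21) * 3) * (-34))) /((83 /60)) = -210 /57851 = -0.00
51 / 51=1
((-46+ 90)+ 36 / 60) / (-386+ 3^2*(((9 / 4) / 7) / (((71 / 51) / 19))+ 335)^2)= 881328112 / 20477337135125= 0.00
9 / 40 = 0.22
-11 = -11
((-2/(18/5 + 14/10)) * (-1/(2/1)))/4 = 1/20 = 0.05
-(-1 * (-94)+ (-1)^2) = -95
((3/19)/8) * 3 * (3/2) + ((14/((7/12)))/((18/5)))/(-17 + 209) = 169/1368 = 0.12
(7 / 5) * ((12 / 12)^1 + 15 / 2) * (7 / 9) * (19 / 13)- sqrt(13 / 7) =12.16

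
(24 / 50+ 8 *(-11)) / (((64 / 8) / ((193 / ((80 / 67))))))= -7073257 / 4000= -1768.31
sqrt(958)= 30.95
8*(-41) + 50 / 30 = -326.33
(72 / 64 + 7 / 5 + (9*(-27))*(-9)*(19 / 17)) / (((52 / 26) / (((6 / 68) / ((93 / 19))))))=31612903 / 1433440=22.05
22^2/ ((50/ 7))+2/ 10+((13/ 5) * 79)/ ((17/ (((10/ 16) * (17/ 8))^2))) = 89.27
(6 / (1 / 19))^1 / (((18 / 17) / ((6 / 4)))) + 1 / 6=161.67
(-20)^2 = 400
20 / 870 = 2 / 87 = 0.02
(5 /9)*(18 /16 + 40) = 1645 /72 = 22.85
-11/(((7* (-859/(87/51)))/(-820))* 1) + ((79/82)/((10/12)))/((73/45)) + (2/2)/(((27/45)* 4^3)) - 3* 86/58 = -10678548908915/1703515418304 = -6.27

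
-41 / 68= -0.60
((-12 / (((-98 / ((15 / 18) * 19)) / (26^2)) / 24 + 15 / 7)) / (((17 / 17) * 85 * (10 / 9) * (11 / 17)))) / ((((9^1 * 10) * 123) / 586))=-105372176 / 21718547675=-0.00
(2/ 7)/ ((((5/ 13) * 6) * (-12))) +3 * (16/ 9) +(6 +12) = 29387/ 1260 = 23.32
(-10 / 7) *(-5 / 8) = 25 / 28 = 0.89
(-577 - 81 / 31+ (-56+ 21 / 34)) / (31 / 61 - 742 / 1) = 13608795 / 15891158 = 0.86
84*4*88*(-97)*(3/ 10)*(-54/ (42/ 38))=42038092.80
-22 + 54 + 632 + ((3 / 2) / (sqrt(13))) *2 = 3 *sqrt(13) / 13 + 664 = 664.83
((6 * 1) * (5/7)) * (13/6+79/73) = 7115/511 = 13.92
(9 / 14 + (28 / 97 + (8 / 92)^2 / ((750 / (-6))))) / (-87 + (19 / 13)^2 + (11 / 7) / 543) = -403981000449 / 36804980460250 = -0.01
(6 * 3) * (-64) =-1152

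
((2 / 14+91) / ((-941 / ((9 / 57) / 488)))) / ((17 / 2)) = -957 / 259567322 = -0.00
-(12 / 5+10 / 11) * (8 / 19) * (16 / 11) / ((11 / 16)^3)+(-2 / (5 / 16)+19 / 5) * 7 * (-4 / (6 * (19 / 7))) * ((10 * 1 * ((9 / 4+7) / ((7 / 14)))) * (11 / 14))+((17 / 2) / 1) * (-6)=27197091902 / 45899535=592.54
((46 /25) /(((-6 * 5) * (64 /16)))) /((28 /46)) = -529 /21000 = -0.03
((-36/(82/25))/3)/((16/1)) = -75/328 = -0.23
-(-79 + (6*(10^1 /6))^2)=-21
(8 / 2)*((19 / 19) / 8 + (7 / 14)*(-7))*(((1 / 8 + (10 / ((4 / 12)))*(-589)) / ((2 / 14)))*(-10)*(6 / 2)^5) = -32460973965 / 8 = -4057621745.62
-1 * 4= -4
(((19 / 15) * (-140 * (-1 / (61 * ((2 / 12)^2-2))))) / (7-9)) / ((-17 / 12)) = -38304 / 73627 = -0.52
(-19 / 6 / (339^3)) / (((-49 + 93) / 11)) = -19 / 934997256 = -0.00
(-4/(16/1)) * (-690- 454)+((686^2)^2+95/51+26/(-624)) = 90355922965559/408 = 221460595503.82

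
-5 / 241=-0.02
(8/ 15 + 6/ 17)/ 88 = 113/ 11220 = 0.01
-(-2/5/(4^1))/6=1/60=0.02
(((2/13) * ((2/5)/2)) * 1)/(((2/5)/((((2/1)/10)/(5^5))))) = 1/203125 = 0.00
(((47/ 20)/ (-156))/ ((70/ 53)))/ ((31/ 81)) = -67257/ 2256800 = -0.03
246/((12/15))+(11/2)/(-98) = 60259/196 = 307.44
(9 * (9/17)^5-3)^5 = -720203518967148133920287529300000/5770627412348402378939569991057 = -124.81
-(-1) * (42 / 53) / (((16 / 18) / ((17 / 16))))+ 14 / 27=134239 / 91584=1.47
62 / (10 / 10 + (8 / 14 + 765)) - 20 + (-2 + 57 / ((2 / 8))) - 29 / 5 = 2686768 / 13415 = 200.28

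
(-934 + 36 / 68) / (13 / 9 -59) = 20403 / 1258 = 16.22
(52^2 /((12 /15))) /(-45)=-676 /9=-75.11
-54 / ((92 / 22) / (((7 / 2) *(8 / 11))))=-756 / 23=-32.87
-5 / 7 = -0.71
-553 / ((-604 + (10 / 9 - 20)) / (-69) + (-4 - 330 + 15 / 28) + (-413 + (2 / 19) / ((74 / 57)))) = 0.75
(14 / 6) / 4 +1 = 19 / 12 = 1.58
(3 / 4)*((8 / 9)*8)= 16 / 3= 5.33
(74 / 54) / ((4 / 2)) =37 / 54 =0.69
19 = 19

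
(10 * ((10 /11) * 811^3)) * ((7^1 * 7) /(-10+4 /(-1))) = -186694105850 /11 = -16972191440.91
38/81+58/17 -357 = -486245/1377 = -353.12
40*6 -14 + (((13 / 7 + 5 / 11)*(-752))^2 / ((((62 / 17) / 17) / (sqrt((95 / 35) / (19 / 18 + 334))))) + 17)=243 + 7767205357056*sqrt(1604246) / 7759442383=1268098.50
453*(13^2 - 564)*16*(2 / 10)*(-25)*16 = 229036800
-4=-4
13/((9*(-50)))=-13/450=-0.03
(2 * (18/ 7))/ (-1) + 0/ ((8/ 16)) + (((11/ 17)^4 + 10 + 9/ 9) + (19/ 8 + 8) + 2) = 86094837/ 4677176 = 18.41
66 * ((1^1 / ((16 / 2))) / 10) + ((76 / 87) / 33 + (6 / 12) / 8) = 209921 / 229680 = 0.91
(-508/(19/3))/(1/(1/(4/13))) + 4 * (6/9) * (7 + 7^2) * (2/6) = -36065/171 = -210.91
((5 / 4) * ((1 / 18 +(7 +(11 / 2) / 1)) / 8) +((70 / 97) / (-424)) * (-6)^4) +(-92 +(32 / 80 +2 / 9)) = -678279619 / 7403040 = -91.62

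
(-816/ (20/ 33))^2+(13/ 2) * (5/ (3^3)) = 2447272121/ 1350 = 1812794.16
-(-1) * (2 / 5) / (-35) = -2 / 175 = -0.01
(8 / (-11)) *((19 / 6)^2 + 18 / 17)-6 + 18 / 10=-103193 / 8415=-12.26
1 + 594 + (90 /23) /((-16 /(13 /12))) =437725 /736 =594.74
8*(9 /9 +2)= 24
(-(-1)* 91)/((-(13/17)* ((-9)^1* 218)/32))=1904/981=1.94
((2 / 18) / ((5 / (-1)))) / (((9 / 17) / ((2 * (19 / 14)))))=-323 / 2835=-0.11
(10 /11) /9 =10 /99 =0.10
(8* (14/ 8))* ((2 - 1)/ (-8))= -7/ 4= -1.75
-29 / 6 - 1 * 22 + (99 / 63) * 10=-467 / 42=-11.12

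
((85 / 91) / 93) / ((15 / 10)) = 170 / 25389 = 0.01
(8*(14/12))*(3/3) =28/3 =9.33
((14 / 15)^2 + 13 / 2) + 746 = 339017 / 450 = 753.37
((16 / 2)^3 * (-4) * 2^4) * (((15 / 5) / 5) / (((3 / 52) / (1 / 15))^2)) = -88604672 / 3375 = -26253.24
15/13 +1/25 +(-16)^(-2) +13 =1181253/83200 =14.20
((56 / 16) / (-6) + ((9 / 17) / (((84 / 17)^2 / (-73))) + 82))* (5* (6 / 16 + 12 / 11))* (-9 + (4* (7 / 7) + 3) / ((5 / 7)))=8074067 / 17248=468.12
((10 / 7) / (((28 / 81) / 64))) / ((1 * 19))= 12960 / 931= 13.92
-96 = -96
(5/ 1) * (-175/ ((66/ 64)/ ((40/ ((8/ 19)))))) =-2660000/ 33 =-80606.06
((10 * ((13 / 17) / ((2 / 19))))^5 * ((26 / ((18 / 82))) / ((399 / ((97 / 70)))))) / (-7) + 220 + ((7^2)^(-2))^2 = -26278436517332709423656 / 221000212443339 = -118906838.26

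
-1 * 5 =-5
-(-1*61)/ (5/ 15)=183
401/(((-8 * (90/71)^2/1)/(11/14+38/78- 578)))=636537620813/35380800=17991.05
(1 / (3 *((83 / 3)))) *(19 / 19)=1 / 83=0.01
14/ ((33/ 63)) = 294/ 11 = 26.73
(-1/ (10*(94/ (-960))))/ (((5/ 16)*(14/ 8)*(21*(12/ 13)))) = 3328/ 34545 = 0.10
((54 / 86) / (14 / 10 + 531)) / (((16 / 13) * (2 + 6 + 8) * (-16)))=-1755 / 468852736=-0.00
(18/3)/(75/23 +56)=138/1363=0.10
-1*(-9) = 9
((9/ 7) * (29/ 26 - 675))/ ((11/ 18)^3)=-65688732/ 17303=-3796.38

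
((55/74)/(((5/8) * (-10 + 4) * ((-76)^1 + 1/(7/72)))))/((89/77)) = 5929/2272170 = 0.00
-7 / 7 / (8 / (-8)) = 1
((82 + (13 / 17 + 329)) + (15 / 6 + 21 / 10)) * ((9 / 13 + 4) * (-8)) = -17270808 / 1105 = -15629.69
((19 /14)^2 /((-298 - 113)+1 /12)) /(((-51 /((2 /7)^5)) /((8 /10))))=46208 /345175695305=0.00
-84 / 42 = -2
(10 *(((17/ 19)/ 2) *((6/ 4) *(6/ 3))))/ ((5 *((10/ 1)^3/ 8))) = 51/ 2375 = 0.02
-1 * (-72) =72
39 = 39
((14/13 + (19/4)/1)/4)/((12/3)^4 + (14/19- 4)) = 5757/998816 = 0.01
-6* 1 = -6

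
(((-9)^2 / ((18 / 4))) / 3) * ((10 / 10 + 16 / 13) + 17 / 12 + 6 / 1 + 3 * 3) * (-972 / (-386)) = 706887 / 2509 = 281.74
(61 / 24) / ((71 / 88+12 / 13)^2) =9979112 / 11749323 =0.85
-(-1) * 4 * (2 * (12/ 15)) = 6.40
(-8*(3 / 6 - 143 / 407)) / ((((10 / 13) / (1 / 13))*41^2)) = -22 / 310985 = -0.00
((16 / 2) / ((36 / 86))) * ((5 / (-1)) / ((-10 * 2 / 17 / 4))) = 2924 / 9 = 324.89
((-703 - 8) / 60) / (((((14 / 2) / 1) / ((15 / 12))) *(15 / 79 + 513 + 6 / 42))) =-18723 / 4541968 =-0.00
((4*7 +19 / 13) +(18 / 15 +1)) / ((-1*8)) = -1029 / 260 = -3.96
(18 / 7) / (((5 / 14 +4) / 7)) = 4.13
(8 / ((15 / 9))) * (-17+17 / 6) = -68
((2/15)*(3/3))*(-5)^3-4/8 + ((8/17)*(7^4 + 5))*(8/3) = 306217/102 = 3002.13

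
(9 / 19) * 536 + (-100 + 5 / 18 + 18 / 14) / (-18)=11176489 / 43092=259.36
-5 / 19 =-0.26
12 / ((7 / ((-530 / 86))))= -10.56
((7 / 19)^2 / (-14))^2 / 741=49 / 386271444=0.00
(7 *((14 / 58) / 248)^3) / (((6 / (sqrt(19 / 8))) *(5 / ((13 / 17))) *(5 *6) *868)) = 4459 *sqrt(38) / 2823073227863654400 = 0.00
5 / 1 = 5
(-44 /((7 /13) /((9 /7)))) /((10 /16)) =-41184 /245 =-168.10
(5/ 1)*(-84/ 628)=-105/ 157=-0.67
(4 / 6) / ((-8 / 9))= -3 / 4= -0.75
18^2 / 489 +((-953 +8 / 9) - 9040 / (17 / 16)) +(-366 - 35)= -245915594 / 24939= -9860.68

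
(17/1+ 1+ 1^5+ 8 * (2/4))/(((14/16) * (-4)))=-46/7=-6.57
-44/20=-11/5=-2.20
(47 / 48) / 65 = 0.02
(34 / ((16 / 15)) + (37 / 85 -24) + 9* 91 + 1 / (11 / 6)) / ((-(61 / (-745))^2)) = -687383032805 / 5566616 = -123483.11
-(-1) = 1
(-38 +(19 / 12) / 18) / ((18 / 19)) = -155591 / 3888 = -40.02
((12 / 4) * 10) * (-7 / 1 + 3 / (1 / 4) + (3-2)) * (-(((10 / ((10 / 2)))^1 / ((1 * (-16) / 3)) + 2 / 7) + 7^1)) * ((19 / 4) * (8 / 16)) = -330885 / 112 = -2954.33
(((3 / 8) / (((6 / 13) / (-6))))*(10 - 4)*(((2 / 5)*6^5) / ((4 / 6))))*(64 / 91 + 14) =-70228944 / 35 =-2006541.26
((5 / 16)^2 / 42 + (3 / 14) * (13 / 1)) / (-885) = -29977 / 9515520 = -0.00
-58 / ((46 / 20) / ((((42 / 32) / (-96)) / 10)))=203 / 5888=0.03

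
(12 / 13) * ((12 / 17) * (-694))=-99936 / 221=-452.20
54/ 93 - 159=-4911/ 31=-158.42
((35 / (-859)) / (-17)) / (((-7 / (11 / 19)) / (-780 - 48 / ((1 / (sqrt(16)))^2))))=85140 / 277457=0.31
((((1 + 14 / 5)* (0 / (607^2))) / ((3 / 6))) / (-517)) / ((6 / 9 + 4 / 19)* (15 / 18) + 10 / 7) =0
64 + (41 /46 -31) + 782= 815.89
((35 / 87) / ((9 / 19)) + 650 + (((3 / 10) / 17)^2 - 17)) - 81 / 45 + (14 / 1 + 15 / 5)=14687148887 / 22628700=649.05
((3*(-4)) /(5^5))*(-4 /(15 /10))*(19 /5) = 608 /15625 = 0.04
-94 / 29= -3.24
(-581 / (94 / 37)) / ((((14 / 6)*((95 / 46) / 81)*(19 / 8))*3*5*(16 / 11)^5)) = -921416737923 / 55597465600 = -16.57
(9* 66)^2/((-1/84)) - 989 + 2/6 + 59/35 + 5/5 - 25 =-3112119673/105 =-29639234.98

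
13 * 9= 117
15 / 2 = 7.50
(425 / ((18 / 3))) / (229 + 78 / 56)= 5950 / 19353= 0.31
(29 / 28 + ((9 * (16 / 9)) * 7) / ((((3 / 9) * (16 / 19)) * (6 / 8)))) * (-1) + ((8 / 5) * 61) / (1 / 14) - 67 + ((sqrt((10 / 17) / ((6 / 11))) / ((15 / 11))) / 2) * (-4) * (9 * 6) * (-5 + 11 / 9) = 88 * sqrt(2805) / 15 + 107291 / 140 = 1077.08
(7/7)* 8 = 8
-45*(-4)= 180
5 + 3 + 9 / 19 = 161 / 19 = 8.47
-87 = -87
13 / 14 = 0.93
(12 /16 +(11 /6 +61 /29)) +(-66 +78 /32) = -81955 /1392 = -58.88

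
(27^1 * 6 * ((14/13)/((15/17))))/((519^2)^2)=476/174670282995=0.00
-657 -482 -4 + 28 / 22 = -12559 / 11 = -1141.73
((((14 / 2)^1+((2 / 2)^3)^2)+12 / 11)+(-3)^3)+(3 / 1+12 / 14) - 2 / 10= -14.25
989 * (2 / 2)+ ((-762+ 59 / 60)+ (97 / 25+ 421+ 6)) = 197659 / 300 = 658.86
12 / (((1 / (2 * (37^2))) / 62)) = 2037072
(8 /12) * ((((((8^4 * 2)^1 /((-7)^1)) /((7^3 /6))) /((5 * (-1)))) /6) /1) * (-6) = -32768 /12005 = -2.73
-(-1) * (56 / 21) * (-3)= -8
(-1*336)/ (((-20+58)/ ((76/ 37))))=-18.16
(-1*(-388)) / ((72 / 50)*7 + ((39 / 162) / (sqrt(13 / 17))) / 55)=862472318400 / 22406491819 - 28809000*sqrt(221) / 22406491819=38.47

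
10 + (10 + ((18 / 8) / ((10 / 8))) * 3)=127 / 5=25.40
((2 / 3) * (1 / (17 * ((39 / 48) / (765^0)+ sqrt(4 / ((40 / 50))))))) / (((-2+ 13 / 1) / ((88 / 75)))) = -3328 / 4249575+ 4096 * sqrt(5) / 4249575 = 0.00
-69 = -69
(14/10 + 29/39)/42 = 209/4095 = 0.05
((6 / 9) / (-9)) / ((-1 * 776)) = 1 / 10476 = 0.00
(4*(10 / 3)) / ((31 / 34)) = 1360 / 93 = 14.62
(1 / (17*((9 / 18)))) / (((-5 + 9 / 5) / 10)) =-25 / 68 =-0.37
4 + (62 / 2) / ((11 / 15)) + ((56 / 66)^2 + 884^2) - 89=850959838 / 1089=781413.99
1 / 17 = 0.06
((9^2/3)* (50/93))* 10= 4500/31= 145.16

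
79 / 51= 1.55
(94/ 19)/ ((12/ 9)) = 141/ 38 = 3.71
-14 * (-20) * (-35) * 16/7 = -22400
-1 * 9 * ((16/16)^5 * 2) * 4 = -72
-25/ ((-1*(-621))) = -25/ 621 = -0.04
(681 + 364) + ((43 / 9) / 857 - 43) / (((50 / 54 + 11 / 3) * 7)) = 194088893 / 185969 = 1043.66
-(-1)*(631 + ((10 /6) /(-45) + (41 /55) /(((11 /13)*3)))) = 631.26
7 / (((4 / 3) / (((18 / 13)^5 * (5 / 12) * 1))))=4133430 / 371293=11.13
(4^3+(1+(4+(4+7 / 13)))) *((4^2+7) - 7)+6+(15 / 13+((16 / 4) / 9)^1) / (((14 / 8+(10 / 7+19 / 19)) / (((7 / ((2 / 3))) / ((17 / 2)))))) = 5398430 / 4563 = 1183.09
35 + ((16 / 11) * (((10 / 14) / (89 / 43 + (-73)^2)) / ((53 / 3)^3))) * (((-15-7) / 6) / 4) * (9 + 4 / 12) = 99539905725 / 2843997331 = 35.00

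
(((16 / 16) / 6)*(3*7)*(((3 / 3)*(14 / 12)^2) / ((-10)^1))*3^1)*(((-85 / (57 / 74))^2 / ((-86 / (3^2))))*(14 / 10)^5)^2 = -15166211284585660768567 / 225903308437500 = -67135852.90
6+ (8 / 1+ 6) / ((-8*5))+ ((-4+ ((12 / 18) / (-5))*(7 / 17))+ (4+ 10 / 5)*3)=19987 / 1020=19.60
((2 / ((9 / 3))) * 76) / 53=152 / 159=0.96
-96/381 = -32/127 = -0.25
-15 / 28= -0.54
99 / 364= 0.27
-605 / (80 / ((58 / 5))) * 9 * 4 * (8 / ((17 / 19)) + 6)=-4010787 / 85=-47185.73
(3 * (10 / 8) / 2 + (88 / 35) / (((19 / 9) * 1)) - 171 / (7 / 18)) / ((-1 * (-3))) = -145.55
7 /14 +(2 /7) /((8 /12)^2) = 8 /7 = 1.14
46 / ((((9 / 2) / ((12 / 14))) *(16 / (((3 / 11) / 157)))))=23 / 24178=0.00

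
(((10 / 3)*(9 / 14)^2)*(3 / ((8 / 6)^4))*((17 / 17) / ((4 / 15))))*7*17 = 8365275 / 14336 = 583.52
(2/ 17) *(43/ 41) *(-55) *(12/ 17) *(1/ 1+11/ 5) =-181632/ 11849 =-15.33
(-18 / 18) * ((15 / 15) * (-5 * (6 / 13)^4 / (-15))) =-432 / 28561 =-0.02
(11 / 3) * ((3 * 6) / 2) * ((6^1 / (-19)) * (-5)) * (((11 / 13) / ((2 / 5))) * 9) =245025 / 247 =992.00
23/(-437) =-0.05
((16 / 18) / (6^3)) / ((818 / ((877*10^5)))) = 43850000 / 99387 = 441.20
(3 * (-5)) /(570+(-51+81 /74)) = -370 /12829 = -0.03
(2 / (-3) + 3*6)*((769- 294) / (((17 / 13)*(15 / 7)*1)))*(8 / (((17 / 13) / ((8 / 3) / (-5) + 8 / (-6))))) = -261812096 / 7803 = -33552.75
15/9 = 5/3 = 1.67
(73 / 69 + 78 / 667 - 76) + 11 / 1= -127714 / 2001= -63.83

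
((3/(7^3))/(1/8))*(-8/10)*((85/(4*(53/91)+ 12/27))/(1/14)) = -11934/497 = -24.01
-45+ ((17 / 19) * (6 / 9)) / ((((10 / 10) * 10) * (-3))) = -38492 / 855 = -45.02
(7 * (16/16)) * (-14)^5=-3764768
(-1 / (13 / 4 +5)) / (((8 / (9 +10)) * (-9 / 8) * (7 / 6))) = 152 / 693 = 0.22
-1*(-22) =22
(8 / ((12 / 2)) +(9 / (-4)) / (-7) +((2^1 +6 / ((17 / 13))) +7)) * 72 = 130602 / 119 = 1097.50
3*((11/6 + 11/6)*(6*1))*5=330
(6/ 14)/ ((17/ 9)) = 27/ 119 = 0.23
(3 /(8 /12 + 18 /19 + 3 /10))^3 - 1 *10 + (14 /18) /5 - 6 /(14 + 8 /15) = -40808955725152 /6369616180755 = -6.41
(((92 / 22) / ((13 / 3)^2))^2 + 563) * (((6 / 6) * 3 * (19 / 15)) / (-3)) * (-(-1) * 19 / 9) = -1505.64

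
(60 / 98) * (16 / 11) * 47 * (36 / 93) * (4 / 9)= 120320 / 16709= 7.20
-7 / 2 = -3.50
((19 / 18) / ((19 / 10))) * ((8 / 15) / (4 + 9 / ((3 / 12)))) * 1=1 / 135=0.01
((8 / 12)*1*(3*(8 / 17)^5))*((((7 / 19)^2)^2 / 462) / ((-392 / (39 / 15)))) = -372736 / 30531135376005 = -0.00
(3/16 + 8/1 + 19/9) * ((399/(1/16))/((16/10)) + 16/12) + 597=41702.19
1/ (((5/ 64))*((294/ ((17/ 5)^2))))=9248/ 18375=0.50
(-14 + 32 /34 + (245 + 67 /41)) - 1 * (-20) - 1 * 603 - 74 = -295127 /697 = -423.42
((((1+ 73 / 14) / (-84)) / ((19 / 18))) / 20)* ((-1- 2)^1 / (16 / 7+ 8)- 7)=435 / 17024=0.03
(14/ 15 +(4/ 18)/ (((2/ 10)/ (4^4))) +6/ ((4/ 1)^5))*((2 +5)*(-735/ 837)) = -2255306977/ 1285632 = -1754.24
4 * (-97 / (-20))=97 / 5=19.40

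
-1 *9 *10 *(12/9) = -120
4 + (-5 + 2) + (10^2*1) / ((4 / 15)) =376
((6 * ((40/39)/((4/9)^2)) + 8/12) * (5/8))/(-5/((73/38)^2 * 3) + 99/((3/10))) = 6613289/109584592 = 0.06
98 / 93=1.05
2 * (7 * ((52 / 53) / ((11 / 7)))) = 5096 / 583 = 8.74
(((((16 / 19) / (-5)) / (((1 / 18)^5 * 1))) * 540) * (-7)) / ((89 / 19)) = 256811399.19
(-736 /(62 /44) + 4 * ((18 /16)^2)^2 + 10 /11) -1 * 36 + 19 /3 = -570573217 /1047552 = -544.67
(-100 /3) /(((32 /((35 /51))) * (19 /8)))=-875 /2907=-0.30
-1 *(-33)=33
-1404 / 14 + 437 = 2357 / 7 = 336.71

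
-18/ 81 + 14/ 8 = 55/ 36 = 1.53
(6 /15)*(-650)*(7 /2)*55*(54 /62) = -1351350 /31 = -43591.94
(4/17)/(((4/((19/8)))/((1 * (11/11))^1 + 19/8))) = 513/1088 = 0.47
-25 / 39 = -0.64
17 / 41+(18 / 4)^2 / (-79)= 2051 / 12956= 0.16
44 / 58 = 22 / 29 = 0.76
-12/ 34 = -0.35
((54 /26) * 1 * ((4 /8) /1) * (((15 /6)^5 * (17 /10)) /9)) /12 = 10625 /6656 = 1.60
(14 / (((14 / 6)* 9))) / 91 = 2 / 273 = 0.01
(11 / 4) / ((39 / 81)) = 297 / 52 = 5.71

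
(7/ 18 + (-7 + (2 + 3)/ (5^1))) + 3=-47/ 18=-2.61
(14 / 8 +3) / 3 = 19 / 12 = 1.58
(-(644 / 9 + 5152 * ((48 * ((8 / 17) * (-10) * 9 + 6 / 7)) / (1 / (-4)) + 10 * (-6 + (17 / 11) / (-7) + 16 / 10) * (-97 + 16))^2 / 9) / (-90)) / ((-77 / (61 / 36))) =-2637196890221196659 / 137404041390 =-19193008.18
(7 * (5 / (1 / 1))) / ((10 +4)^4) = 5 / 5488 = 0.00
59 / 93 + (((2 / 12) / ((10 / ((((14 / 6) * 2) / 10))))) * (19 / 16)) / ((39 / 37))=0.64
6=6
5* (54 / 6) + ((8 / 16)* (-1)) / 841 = 75689 / 1682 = 45.00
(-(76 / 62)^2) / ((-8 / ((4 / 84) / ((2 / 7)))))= 361 / 11532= 0.03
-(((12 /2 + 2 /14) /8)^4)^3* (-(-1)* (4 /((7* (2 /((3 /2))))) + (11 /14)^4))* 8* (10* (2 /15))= -1242944315948852438953105 /3425624398720198722453504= -0.36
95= 95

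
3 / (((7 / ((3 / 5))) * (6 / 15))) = 9 / 14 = 0.64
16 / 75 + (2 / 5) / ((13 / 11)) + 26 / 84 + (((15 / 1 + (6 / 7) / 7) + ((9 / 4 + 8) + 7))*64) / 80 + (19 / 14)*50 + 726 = 26136633 / 31850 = 820.62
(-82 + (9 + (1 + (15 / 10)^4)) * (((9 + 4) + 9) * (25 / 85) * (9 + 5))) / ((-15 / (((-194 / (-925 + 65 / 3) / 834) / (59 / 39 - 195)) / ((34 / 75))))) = 329911647 / 1314373266976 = 0.00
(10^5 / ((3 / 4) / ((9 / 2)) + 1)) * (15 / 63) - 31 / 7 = 999783 / 49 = 20403.73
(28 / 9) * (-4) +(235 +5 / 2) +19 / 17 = 69209 / 306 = 226.17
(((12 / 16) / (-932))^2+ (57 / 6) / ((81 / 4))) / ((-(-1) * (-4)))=-528124121 / 4502946816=-0.12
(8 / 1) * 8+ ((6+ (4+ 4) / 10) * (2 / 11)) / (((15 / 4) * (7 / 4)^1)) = 370688 / 5775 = 64.19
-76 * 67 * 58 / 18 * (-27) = 443004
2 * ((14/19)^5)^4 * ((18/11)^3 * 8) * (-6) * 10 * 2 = -18.73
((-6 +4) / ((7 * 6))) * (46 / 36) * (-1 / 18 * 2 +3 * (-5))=1564 / 1701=0.92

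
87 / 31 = 2.81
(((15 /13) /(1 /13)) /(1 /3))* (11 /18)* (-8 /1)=-220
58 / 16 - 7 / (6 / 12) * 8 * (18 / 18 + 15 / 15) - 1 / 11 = -220.47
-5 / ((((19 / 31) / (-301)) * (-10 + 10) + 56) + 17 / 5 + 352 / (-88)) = -25 / 277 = -0.09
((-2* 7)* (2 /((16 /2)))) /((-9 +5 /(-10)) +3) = 7 /13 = 0.54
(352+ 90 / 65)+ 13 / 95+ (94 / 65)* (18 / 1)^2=1015263 / 1235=822.08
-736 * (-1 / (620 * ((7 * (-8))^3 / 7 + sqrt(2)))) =-100352 / 2120830435 - 4 * sqrt(2) / 2120830435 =-0.00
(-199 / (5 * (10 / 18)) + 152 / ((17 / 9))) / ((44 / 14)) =26271 / 9350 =2.81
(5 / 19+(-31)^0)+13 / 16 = 631 / 304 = 2.08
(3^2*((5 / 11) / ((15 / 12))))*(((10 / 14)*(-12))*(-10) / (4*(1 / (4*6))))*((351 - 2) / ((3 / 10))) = 150768000 / 77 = 1958025.97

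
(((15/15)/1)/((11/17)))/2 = 17/22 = 0.77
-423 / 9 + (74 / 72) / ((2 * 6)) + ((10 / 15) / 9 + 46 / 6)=-5641 / 144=-39.17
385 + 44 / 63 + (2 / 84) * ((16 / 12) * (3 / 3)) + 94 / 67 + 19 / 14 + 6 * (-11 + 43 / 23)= 64794685 / 194166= 333.71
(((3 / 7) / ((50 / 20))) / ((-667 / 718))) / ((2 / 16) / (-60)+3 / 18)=-413568 / 368851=-1.12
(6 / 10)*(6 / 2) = 9 / 5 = 1.80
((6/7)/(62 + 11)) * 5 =30/511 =0.06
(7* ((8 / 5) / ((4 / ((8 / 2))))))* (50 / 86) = 280 / 43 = 6.51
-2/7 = -0.29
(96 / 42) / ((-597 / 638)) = -10208 / 4179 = -2.44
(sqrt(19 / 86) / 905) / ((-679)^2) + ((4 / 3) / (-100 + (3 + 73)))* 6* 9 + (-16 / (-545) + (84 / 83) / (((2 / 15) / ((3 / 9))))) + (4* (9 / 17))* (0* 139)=-19927 / 45235 + sqrt(1634) / 35882821030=-0.44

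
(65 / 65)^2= 1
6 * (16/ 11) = 96/ 11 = 8.73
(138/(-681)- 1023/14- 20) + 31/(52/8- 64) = -34285911/365470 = -93.81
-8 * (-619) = 4952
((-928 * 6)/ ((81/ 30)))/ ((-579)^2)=-18560/ 3017169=-0.01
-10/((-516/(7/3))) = 35/774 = 0.05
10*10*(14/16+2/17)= 3375/34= 99.26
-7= -7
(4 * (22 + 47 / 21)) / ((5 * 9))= 2036 / 945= 2.15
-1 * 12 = -12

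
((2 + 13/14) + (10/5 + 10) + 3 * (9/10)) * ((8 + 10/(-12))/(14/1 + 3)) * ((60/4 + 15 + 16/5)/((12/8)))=4404146/26775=164.49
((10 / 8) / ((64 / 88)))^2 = 3025 / 1024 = 2.95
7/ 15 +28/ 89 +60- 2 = 78473/ 1335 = 58.78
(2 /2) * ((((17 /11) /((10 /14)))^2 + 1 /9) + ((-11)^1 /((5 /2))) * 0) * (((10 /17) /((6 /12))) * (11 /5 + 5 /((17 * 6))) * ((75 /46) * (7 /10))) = 523787873 /36192915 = 14.47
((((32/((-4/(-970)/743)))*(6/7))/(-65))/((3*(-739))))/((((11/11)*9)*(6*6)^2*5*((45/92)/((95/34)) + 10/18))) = 125980108/156524401215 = 0.00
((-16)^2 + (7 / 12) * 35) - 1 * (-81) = 4289 / 12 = 357.42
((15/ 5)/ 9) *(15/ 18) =5/ 18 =0.28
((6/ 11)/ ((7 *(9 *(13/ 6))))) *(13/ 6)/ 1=2/ 231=0.01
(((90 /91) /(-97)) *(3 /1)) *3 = -810 /8827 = -0.09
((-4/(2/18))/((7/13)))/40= -1.67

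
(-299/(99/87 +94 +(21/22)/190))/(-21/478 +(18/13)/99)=107716334440/1026457381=104.94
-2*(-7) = 14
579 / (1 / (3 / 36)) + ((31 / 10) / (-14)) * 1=1681 / 35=48.03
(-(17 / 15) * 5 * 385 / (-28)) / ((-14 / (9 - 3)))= -935 / 28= -33.39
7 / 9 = 0.78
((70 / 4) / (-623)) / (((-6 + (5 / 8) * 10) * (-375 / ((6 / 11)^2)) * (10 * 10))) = 6 / 6730625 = 0.00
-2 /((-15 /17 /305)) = 2074 /3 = 691.33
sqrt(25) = 5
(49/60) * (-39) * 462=-147147/10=-14714.70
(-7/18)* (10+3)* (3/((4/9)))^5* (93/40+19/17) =-339640223013/1392640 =-243882.28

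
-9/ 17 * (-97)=873/ 17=51.35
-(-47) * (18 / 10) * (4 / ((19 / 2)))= 3384 / 95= 35.62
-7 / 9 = -0.78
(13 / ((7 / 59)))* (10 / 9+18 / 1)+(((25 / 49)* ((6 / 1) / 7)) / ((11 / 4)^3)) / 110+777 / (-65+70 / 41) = 81386660157167 / 39095203455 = 2081.76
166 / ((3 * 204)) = 0.27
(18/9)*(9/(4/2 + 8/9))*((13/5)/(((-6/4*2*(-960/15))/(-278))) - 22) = -333909/2080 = -160.53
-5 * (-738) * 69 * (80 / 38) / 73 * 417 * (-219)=-12740684400 / 19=-670562336.84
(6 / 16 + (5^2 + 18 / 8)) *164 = 9061 / 2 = 4530.50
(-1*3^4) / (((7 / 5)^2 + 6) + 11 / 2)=-4050 / 673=-6.02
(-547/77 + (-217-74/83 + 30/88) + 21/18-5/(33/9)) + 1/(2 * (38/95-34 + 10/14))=-224.87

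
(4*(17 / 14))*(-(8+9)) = -578 / 7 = -82.57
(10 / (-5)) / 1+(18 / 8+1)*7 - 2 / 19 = 1569 / 76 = 20.64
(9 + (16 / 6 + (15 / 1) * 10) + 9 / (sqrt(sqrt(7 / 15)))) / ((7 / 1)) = 24.65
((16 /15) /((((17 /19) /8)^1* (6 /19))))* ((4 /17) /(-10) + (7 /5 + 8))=18413888 /65025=283.18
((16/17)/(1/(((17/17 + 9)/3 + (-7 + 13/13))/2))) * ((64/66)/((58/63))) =-7168/5423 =-1.32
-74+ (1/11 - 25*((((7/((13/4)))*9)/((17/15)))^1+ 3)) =-1401498/2431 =-576.51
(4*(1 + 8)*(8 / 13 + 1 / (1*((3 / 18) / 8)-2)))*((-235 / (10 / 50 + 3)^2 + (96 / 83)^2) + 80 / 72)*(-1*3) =16594704921 / 68063320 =243.81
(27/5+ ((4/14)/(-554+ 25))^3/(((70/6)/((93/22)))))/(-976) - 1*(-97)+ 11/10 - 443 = -1316139247719000913/3815941243633904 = -344.91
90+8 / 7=638 / 7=91.14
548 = 548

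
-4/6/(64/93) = -31/32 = -0.97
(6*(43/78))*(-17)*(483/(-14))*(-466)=-11752287/13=-904022.08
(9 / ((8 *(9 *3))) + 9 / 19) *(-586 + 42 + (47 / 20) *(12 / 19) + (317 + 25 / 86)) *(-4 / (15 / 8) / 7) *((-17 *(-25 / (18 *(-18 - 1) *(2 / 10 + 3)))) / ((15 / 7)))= -2450385185 / 382238352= -6.41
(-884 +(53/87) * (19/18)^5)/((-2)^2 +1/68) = -352608323207/1602826056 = -219.99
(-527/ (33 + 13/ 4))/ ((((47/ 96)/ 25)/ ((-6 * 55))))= 333907200/ 1363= 244979.60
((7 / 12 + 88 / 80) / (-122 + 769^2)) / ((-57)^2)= 101 / 115256130660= 0.00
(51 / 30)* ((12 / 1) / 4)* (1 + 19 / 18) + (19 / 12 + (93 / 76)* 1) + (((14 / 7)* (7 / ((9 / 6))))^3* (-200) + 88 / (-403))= -672291806203 / 4134780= -162594.34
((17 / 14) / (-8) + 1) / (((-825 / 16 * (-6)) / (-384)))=-1216 / 1155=-1.05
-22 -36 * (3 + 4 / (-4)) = -94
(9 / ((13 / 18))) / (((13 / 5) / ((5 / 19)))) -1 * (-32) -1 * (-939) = 3121931 / 3211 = 972.26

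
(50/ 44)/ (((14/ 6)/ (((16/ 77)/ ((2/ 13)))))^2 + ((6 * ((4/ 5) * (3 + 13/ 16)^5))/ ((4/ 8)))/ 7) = 43610112000/ 42507357135133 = 0.00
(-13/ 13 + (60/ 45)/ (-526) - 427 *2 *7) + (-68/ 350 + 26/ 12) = -1650556877/ 276150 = -5977.03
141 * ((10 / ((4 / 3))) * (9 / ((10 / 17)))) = 64719 / 4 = 16179.75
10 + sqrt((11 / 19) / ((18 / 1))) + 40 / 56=10.89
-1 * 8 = -8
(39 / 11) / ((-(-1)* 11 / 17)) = 5.48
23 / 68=0.34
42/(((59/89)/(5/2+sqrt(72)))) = 9345/59+22428* sqrt(2)/59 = 695.98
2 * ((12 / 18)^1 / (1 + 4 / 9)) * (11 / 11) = 12 / 13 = 0.92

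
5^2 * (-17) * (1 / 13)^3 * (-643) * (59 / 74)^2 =951270275 / 12030772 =79.07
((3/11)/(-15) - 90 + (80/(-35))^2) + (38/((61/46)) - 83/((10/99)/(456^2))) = -170861067.34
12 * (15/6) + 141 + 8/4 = 173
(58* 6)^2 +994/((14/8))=121672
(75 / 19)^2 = 5625 / 361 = 15.58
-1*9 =-9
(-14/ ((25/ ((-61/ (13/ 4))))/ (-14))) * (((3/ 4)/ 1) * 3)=-331.09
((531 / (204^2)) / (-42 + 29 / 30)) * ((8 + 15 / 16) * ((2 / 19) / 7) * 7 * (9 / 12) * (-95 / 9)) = 210925 / 91074304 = 0.00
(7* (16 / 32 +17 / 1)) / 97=245 / 194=1.26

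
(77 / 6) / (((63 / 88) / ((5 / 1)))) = 2420 / 27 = 89.63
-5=-5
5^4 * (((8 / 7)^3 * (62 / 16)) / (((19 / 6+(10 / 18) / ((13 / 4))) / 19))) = 20580.03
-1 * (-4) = 4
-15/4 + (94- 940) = -3399/4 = -849.75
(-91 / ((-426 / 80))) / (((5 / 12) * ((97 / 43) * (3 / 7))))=42.42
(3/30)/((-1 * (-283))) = 1/2830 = 0.00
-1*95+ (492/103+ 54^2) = 2825.78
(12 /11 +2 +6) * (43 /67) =5.83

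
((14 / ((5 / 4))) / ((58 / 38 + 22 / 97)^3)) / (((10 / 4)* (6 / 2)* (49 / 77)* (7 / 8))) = 0.50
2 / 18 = 1 / 9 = 0.11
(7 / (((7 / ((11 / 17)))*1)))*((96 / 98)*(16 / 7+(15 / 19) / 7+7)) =660000 / 110789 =5.96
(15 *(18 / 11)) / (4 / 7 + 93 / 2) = 3780 / 7249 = 0.52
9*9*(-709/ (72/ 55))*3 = -1052865/ 8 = -131608.12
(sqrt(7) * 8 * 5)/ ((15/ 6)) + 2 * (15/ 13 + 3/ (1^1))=108/ 13 + 16 * sqrt(7)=50.64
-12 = -12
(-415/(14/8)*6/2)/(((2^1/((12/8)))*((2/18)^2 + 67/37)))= -11193795/38248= -292.66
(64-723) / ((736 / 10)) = -3295 / 368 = -8.95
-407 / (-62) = 407 / 62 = 6.56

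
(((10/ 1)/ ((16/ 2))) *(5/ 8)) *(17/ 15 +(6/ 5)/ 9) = 95/ 96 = 0.99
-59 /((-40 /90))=531 /4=132.75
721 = 721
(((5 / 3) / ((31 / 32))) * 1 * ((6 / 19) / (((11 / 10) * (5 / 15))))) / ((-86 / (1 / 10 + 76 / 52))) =-97440 / 3621761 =-0.03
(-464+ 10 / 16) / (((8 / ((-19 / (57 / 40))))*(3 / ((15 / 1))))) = 92675 / 24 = 3861.46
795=795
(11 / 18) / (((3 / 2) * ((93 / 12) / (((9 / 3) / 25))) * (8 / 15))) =0.01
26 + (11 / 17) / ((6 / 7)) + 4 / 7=19511 / 714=27.33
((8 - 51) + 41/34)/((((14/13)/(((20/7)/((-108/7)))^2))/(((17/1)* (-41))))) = 2704975/2916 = 927.63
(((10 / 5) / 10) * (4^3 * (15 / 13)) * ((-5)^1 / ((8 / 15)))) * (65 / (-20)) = 450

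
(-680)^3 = -314432000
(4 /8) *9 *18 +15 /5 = 84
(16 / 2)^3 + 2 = 514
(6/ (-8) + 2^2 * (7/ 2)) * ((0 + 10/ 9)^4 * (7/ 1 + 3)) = 1325000/ 6561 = 201.95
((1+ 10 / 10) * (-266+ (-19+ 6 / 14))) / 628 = -0.91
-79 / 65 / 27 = -79 / 1755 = -0.05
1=1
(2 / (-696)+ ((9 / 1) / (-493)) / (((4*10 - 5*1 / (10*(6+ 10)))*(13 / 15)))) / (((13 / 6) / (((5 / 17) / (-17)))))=1672495 / 61593092054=0.00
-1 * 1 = -1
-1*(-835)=835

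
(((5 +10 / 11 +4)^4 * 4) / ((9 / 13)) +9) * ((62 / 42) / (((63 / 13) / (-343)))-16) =-23881607683129 / 3557763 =-6712534.73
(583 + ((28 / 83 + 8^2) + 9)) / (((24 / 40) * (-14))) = -136190 / 1743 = -78.14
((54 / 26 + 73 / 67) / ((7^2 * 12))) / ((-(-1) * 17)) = 197 / 621894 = 0.00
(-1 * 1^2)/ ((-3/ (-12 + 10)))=-2/ 3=-0.67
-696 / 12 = -58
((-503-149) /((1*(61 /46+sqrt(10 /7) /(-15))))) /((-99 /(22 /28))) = 689816*sqrt(70) /24525543+4573780 /1167883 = 4.15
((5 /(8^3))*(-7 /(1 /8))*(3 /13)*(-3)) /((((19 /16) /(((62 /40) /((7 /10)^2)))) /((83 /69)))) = 192975 /159068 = 1.21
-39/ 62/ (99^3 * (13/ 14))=-7/ 10026423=-0.00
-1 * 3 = -3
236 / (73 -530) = -236 / 457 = -0.52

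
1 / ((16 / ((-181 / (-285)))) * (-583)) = -181 / 2658480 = -0.00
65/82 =0.79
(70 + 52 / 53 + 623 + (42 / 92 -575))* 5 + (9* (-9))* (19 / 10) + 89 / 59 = 159951133 / 359605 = 444.80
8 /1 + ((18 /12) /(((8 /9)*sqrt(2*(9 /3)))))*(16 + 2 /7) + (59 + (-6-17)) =513*sqrt(6) /112 + 44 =55.22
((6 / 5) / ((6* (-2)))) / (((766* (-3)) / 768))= 64 / 1915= 0.03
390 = 390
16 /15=1.07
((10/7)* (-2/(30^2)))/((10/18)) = -1/175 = -0.01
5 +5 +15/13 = 145/13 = 11.15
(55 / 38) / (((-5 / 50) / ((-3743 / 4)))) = 54175 / 4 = 13543.75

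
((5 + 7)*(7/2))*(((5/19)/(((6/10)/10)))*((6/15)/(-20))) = -70/19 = -3.68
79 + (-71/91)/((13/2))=93315/1183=78.88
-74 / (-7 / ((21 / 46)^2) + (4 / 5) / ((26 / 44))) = 2.30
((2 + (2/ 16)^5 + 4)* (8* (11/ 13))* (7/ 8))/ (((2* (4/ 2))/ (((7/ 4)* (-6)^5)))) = -25751256993/ 212992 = -120902.46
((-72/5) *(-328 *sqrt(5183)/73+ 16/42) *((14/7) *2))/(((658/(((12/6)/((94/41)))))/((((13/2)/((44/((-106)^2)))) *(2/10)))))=-287461824/29766275+ 35357804352 *sqrt(5183)/310419725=8190.58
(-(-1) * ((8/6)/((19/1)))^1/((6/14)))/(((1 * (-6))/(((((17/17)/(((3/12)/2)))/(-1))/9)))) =112/4617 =0.02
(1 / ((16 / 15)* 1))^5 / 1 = 759375 / 1048576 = 0.72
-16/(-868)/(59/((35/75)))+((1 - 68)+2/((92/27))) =-83813741/1262010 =-66.41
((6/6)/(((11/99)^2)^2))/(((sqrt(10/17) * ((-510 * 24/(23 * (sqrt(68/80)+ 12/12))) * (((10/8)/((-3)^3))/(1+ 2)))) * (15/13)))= 5885217 * sqrt(170) * (sqrt(85)+ 10)/850000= 1735.05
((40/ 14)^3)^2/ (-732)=-0.74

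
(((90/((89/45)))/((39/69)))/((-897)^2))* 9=4050/4497259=0.00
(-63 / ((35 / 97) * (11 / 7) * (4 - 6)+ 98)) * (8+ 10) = -679 / 58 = -11.71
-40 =-40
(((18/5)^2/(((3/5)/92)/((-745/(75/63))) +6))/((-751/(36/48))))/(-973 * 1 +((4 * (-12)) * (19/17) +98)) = 396394236/170648386554875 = 0.00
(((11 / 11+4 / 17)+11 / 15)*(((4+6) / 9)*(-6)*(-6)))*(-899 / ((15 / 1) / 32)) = -115532288 / 765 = -151022.60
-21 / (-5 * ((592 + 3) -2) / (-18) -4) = -378 / 2893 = -0.13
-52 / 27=-1.93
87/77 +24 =1935/77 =25.13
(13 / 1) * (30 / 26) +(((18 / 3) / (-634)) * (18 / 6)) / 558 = 294809 / 19654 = 15.00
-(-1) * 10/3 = 10/3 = 3.33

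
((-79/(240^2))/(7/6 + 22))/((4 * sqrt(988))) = -79 * sqrt(247)/2636774400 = -0.00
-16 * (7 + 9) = -256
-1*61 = -61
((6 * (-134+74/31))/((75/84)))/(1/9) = -1233792/155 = -7959.95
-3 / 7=-0.43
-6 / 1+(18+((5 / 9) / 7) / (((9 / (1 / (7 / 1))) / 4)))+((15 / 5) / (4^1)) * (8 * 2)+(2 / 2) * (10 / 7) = 100946 / 3969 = 25.43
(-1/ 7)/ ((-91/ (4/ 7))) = 4/ 4459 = 0.00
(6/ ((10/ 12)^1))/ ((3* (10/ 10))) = 12/ 5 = 2.40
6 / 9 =2 / 3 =0.67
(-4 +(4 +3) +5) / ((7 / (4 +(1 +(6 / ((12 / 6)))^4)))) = 688 / 7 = 98.29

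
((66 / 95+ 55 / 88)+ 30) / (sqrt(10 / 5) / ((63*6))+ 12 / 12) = 850266963 / 27147580 - 4498767*sqrt(2) / 54295160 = 31.20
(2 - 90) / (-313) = 88 / 313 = 0.28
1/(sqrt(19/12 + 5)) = 0.39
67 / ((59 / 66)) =4422 / 59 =74.95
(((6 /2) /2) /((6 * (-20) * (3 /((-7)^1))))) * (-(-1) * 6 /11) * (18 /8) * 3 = 189 /1760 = 0.11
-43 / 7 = -6.14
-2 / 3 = -0.67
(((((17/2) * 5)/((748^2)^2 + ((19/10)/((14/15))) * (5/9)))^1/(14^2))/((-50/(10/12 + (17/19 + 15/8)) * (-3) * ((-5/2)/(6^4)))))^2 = 568722614769/7644598032531101421483477444855625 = 0.00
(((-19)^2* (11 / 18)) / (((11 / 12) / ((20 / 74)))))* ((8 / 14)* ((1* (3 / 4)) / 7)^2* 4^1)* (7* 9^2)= 1754460 / 1813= 967.71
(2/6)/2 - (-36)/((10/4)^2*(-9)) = -71/150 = -0.47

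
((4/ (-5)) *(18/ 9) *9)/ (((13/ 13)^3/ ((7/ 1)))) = -504/ 5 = -100.80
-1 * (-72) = 72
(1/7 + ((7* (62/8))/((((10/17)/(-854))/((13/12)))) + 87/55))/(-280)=1576746331/5174400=304.72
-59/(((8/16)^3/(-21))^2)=-1665216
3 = 3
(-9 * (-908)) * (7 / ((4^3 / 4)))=14301 / 4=3575.25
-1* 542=-542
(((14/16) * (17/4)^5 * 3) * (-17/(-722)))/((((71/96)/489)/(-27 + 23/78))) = -1513220.07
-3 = -3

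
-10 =-10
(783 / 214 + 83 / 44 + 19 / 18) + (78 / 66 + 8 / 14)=2477843 / 296604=8.35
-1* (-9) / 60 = 3 / 20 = 0.15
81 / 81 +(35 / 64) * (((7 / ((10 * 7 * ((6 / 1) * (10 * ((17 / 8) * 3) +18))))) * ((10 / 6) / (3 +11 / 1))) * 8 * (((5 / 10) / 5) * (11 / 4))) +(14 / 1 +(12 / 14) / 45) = 15.02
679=679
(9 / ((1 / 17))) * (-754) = -115362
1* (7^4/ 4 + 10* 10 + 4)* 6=4225.50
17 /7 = 2.43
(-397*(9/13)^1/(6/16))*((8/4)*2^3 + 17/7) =-1229112/91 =-13506.73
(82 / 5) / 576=41 / 1440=0.03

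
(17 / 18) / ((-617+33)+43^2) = 17 / 22770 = 0.00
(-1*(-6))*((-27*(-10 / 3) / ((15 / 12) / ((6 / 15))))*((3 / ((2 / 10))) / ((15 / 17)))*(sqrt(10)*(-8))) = -117504*sqrt(10) / 5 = -74316.05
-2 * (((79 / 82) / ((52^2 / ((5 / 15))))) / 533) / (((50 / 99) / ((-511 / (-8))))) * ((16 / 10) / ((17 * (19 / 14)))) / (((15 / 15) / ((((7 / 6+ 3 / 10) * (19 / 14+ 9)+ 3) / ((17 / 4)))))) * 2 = -84815269 / 2534890635875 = -0.00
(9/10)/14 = 9/140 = 0.06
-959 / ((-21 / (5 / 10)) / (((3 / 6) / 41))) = 137 / 492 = 0.28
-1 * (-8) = 8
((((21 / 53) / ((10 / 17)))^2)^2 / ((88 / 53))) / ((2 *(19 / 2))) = 16243247601 / 2489223440000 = 0.01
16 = 16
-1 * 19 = -19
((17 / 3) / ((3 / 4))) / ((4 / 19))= 323 / 9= 35.89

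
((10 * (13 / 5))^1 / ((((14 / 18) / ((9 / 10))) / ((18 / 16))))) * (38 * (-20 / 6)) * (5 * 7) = -300105 / 2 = -150052.50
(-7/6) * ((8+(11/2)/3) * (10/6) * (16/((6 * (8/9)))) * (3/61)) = -2065/732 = -2.82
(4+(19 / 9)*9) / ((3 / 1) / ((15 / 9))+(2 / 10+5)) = 23 / 7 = 3.29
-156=-156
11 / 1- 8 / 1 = 3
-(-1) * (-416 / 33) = -416 / 33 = -12.61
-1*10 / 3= -10 / 3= -3.33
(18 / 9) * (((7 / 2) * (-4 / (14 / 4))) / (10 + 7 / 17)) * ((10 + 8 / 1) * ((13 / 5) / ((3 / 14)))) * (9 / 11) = -445536 / 3245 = -137.30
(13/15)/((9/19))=247/135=1.83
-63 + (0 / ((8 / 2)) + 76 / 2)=-25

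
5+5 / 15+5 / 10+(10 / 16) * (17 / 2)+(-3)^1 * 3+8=487 / 48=10.15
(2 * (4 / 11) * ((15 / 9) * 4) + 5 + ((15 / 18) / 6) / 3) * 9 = 11755 / 132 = 89.05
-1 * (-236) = 236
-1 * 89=-89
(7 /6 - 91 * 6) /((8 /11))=-749.15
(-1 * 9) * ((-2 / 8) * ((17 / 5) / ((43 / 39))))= 5967 / 860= 6.94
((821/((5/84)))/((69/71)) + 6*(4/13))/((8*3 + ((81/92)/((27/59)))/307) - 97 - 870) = -26058999952/1731204475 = -15.05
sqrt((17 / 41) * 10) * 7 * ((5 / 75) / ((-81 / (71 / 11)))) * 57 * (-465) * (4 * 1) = 1170932 * sqrt(6970) / 12177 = 8028.01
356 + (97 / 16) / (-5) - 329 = 2063 / 80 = 25.79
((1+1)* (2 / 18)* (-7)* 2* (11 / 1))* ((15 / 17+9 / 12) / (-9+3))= 2849 / 306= 9.31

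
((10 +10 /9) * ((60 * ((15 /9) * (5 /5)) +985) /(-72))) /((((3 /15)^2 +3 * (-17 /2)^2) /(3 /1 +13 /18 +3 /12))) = -3.07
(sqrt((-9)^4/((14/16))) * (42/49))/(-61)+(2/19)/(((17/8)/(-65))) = -1040/323 - 972 * sqrt(14)/2989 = -4.44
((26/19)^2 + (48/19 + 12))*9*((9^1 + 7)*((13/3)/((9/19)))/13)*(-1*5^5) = -296000000/57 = -5192982.46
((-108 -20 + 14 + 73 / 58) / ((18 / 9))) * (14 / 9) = -45773 / 522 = -87.69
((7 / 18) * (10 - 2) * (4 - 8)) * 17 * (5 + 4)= -1904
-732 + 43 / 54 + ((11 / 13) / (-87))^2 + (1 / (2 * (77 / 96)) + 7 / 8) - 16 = -1762764790051 / 2363889528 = -745.71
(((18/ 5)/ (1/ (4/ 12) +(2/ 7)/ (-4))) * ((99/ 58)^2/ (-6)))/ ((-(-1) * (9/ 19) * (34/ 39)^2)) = -660891231/ 398600360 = -1.66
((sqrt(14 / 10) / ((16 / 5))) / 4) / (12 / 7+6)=7*sqrt(35) / 3456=0.01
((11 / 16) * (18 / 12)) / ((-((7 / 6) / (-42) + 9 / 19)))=-5643 / 2440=-2.31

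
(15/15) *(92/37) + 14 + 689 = 26103/37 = 705.49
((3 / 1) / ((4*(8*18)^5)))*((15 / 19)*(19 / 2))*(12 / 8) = 5 / 36691771392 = 0.00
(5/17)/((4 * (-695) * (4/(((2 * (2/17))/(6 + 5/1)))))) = -0.00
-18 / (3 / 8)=-48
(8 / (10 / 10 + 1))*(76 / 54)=152 / 27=5.63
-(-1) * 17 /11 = 17 /11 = 1.55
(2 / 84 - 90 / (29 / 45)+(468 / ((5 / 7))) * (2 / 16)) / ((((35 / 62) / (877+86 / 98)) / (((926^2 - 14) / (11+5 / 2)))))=-804017864368577536 / 140998725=-5702305920.63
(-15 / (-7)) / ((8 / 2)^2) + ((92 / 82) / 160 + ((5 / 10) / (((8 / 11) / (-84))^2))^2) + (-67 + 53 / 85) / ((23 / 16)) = 1597629711713293 / 35909440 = 44490521.48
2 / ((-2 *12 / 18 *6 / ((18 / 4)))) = -9 / 8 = -1.12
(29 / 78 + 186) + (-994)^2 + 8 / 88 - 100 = 847809073 / 858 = 988122.46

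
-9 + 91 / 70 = -77 / 10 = -7.70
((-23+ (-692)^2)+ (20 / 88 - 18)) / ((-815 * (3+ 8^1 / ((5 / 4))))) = -10534111 / 168542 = -62.50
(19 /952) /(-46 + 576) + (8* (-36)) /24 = -6054701 /504560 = -12.00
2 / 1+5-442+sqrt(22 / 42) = -435+sqrt(231) / 21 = -434.28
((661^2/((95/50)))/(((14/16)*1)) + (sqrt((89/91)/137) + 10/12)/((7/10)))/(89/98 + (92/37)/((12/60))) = 740*sqrt(1109563)/86152313 + 54318264770/2757261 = 19700.09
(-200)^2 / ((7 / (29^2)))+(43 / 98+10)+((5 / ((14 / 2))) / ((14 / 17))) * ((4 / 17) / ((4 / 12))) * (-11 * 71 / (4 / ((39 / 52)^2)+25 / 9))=41915109307 / 8722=4805676.37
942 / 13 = 72.46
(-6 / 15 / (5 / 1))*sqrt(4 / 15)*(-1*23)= 92*sqrt(15) / 375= 0.95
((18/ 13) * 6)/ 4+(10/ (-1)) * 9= -87.92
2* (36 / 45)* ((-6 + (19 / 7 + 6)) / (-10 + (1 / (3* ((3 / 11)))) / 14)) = -2736 / 6245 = -0.44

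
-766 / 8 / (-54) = 383 / 216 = 1.77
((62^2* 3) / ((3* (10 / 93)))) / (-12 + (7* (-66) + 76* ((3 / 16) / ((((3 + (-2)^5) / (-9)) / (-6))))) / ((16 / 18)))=-27646048 / 434305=-63.66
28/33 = 0.85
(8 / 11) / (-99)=-8 / 1089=-0.01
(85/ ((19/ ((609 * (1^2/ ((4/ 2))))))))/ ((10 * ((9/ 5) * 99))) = 17255/ 22572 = 0.76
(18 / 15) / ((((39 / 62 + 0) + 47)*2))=0.01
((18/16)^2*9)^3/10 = 387420489/2621440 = 147.79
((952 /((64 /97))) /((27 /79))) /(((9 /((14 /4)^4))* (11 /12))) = 2189464697 /28512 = 76790.99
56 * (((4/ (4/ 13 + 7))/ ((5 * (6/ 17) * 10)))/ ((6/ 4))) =24752/ 21375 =1.16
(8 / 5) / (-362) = -4 / 905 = -0.00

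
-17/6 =-2.83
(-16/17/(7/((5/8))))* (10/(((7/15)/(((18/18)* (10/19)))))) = -15000/15827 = -0.95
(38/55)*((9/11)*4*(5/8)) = 171/121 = 1.41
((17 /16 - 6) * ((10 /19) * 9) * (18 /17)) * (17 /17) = -31995 /1292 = -24.76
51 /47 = 1.09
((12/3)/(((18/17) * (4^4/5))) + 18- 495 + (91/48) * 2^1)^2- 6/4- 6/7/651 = 451262393700247/2015870976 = 223854.80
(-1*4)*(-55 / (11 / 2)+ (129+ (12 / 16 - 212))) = 369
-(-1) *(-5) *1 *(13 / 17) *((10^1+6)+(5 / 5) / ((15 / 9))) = -1079 / 17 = -63.47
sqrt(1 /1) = 1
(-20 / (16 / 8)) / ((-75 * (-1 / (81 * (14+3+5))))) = -1188 / 5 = -237.60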